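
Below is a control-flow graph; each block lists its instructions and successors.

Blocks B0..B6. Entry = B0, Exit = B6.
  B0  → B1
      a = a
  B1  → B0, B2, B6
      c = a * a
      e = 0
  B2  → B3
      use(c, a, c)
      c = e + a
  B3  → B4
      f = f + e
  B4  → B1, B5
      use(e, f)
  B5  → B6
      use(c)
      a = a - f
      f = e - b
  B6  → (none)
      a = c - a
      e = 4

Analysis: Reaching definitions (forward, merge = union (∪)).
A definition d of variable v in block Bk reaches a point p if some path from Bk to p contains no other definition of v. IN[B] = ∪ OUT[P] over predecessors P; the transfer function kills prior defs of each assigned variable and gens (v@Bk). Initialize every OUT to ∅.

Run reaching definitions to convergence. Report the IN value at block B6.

Answer: {a@B0, a@B5, c@B1, c@B2, e@B1, f@B3, f@B5}

Working:
Converged values:
  B0: | IN={a@B0, c@B1, e@B1, f@B3} | OUT={a@B0, c@B1, e@B1, f@B3}
  B1: | IN={a@B0, c@B1, c@B2, e@B1, f@B3} | OUT={a@B0, c@B1, e@B1, f@B3}
  B2: | IN={a@B0, c@B1, e@B1, f@B3} | OUT={a@B0, c@B2, e@B1, f@B3}
  B3: | IN={a@B0, c@B2, e@B1, f@B3} | OUT={a@B0, c@B2, e@B1, f@B3}
  B4: | IN={a@B0, c@B2, e@B1, f@B3} | OUT={a@B0, c@B2, e@B1, f@B3}
  B5: | IN={a@B0, c@B2, e@B1, f@B3} | OUT={a@B5, c@B2, e@B1, f@B5}
  B6: | IN={a@B0, a@B5, c@B1, c@B2, e@B1, f@B3, f@B5} | OUT={a@B6, c@B1, c@B2, e@B6, f@B3, f@B5}

Merge at B6: IN[B6] = OUT[B1] ⊔ OUT[B5] = {a@B0, a@B5, c@B1, c@B2, e@B1, f@B3, f@B5}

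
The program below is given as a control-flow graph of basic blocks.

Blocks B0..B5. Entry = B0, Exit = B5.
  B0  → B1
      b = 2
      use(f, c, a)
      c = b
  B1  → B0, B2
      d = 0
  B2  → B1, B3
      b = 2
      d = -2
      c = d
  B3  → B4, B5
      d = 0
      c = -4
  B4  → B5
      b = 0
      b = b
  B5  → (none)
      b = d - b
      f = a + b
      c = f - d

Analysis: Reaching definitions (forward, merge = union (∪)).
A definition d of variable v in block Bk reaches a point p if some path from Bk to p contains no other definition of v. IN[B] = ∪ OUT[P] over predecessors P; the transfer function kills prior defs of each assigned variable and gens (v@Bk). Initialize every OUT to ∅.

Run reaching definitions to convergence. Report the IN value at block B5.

Answer: {b@B2, b@B4, c@B3, d@B3}

Working:
Per-block solution:
  B0:  IN={b@B0, b@B2, c@B0, c@B2, d@B1}  OUT={b@B0, c@B0, d@B1}
  B1:  IN={b@B0, b@B2, c@B0, c@B2, d@B1, d@B2}  OUT={b@B0, b@B2, c@B0, c@B2, d@B1}
  B2:  IN={b@B0, b@B2, c@B0, c@B2, d@B1}  OUT={b@B2, c@B2, d@B2}
  B3:  IN={b@B2, c@B2, d@B2}  OUT={b@B2, c@B3, d@B3}
  B4:  IN={b@B2, c@B3, d@B3}  OUT={b@B4, c@B3, d@B3}
  B5:  IN={b@B2, b@B4, c@B3, d@B3}  OUT={b@B5, c@B5, d@B3, f@B5}

Merge at B5: IN[B5] = OUT[B3] ⊔ OUT[B4] = {b@B2, b@B4, c@B3, d@B3}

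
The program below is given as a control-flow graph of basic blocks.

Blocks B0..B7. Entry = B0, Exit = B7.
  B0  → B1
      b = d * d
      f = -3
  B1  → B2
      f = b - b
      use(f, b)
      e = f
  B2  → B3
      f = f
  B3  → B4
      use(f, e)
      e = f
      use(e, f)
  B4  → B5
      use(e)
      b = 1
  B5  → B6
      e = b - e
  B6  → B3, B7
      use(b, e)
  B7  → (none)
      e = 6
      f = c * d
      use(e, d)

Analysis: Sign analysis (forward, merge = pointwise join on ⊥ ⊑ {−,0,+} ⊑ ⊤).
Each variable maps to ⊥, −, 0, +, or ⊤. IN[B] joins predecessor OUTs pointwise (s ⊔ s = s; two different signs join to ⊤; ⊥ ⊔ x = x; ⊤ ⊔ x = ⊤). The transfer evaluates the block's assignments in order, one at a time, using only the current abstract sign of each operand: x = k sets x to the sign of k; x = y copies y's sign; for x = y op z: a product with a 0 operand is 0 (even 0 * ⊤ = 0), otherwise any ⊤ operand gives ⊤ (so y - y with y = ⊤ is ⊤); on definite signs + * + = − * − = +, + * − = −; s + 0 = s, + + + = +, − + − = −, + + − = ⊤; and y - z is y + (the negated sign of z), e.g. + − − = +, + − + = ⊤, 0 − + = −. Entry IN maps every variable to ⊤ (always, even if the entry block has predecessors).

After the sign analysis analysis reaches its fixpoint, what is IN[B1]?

Answer: {a: ⊤, b: ⊤, c: ⊤, d: ⊤, e: ⊤, f: -}

Working:
Converged values:
  B0:   IN=(all ⊤)   OUT={f:-; rest ⊤}
  B1:   IN={f:-; rest ⊤}   OUT=(all ⊤)
  B2:   IN=(all ⊤)   OUT=(all ⊤)
  B3:   IN=(all ⊤)   OUT=(all ⊤)
  B4:   IN=(all ⊤)   OUT={b:+; rest ⊤}
  B5:   IN={b:+; rest ⊤}   OUT={b:+; rest ⊤}
  B6:   IN={b:+; rest ⊤}   OUT={b:+; rest ⊤}
  B7:   IN={b:+; rest ⊤}   OUT={b:+, e:+; rest ⊤}

Merge at B1: IN[B1] = OUT[B0] = {a: ⊤, b: ⊤, c: ⊤, d: ⊤, e: ⊤, f: -}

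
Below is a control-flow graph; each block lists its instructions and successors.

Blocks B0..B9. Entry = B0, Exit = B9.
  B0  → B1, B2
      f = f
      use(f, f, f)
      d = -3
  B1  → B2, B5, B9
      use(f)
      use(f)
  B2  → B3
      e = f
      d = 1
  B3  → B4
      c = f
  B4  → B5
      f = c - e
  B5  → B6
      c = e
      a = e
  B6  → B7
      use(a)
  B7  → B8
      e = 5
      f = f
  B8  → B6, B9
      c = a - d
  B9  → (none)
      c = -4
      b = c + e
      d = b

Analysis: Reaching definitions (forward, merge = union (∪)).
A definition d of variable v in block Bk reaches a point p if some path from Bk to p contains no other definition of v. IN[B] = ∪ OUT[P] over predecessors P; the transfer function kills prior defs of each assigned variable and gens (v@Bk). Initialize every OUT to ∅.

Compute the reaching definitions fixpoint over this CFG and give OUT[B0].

Converged values:
  B0:  IN={}  OUT={d@B0, f@B0}
  B1:  IN={d@B0, f@B0}  OUT={d@B0, f@B0}
  B2:  IN={d@B0, f@B0}  OUT={d@B2, e@B2, f@B0}
  B3:  IN={d@B2, e@B2, f@B0}  OUT={c@B3, d@B2, e@B2, f@B0}
  B4:  IN={c@B3, d@B2, e@B2, f@B0}  OUT={c@B3, d@B2, e@B2, f@B4}
  B5:  IN={c@B3, d@B0, d@B2, e@B2, f@B0, f@B4}  OUT={a@B5, c@B5, d@B0, d@B2, e@B2, f@B0, f@B4}
  B6:  IN={a@B5, c@B5, c@B8, d@B0, d@B2, e@B2, e@B7, f@B0, f@B4, f@B7}  OUT={a@B5, c@B5, c@B8, d@B0, d@B2, e@B2, e@B7, f@B0, f@B4, f@B7}
  B7:  IN={a@B5, c@B5, c@B8, d@B0, d@B2, e@B2, e@B7, f@B0, f@B4, f@B7}  OUT={a@B5, c@B5, c@B8, d@B0, d@B2, e@B7, f@B7}
  B8:  IN={a@B5, c@B5, c@B8, d@B0, d@B2, e@B7, f@B7}  OUT={a@B5, c@B8, d@B0, d@B2, e@B7, f@B7}
  B9:  IN={a@B5, c@B8, d@B0, d@B2, e@B7, f@B0, f@B7}  OUT={a@B5, b@B9, c@B9, d@B9, e@B7, f@B0, f@B7}

B0 is the boundary node: IN[B0] = {}
Applying B0's transfer function to that IN value gives OUT[B0] (row B0 above).

Answer: {d@B0, f@B0}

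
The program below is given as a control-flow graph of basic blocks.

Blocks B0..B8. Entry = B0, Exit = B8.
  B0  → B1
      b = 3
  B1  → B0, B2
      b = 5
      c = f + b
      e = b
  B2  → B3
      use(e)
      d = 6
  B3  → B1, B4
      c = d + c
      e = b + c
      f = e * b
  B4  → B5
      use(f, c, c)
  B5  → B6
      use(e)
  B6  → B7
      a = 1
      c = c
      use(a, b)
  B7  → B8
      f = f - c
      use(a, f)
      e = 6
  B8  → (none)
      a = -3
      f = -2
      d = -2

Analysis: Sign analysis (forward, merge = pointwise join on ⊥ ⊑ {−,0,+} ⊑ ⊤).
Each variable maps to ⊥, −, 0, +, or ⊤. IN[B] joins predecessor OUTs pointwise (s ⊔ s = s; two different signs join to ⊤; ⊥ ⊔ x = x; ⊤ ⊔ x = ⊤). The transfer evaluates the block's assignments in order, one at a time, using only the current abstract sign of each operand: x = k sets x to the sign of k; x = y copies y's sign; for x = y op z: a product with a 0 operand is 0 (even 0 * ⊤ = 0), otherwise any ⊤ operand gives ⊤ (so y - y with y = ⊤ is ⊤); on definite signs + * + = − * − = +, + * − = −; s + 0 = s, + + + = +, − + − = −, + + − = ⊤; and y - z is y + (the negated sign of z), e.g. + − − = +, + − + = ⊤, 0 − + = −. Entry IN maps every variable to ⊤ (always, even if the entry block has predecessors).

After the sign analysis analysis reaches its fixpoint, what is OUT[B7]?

Converged values:
  B0:   IN=(all ⊤)   OUT={b:+; rest ⊤}
  B1:   IN={b:+; rest ⊤}   OUT={b:+, e:+; rest ⊤}
  B2:   IN={b:+, e:+; rest ⊤}   OUT={b:+, d:+, e:+; rest ⊤}
  B3:   IN={b:+, d:+, e:+; rest ⊤}   OUT={b:+, d:+; rest ⊤}
  B4:   IN={b:+, d:+; rest ⊤}   OUT={b:+, d:+; rest ⊤}
  B5:   IN={b:+, d:+; rest ⊤}   OUT={b:+, d:+; rest ⊤}
  B6:   IN={b:+, d:+; rest ⊤}   OUT={a:+, b:+, d:+; rest ⊤}
  B7:   IN={a:+, b:+, d:+; rest ⊤}   OUT={a:+, b:+, d:+, e:+; rest ⊤}
  B8:   IN={a:+, b:+, d:+, e:+; rest ⊤}   OUT={a:-, b:+, d:-, e:+, f:-; rest ⊤}

Merge at B7: IN[B7] = OUT[B6] = {a: +, b: +, c: ⊤, d: +, e: ⊤, f: ⊤}
Applying B7's transfer function to that IN value gives OUT[B7] (row B7 above).

Answer: {a: +, b: +, c: ⊤, d: +, e: +, f: ⊤}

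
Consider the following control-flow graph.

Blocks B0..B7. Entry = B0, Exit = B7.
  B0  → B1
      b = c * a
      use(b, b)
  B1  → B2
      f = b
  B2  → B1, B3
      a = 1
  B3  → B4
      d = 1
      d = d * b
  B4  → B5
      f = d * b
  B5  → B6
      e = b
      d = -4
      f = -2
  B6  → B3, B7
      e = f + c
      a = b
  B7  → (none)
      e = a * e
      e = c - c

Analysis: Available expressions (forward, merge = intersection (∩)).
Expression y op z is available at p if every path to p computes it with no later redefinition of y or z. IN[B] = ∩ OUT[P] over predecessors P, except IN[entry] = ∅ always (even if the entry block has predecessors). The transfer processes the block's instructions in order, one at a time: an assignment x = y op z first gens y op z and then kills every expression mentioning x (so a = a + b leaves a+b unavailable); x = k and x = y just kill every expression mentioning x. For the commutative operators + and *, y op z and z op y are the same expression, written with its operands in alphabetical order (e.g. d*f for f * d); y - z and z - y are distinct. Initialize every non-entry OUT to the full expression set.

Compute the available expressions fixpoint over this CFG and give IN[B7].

Answer: {c+f}

Derivation:
Fixpoint table:
  B0: | IN={} | OUT={a*c}
  B1: | IN={} | OUT={}
  B2: | IN={} | OUT={}
  B3: | IN={} | OUT={}
  B4: | IN={} | OUT={b*d}
  B5: | IN={b*d} | OUT={}
  B6: | IN={} | OUT={c+f}
  B7: | IN={c+f} | OUT={c+f, c-c}

Merge at B7: IN[B7] = OUT[B6] = {c+f}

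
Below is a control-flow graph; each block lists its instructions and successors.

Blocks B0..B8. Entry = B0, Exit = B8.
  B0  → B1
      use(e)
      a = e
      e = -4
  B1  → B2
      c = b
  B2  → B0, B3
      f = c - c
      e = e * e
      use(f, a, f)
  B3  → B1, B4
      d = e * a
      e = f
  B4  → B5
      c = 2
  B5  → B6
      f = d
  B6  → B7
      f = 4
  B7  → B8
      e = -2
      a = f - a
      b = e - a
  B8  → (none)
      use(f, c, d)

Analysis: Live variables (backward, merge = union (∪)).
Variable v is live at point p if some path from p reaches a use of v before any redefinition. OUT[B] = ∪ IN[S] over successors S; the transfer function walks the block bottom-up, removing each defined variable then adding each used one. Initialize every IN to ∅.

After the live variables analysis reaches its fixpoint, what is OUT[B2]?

Answer: {a, b, e, f}

Derivation:
Fixpoint table:
  B0: | IN={b, e} | OUT={a, b, e}
  B1: | IN={a, b, e} | OUT={a, b, c, e}
  B2: | IN={a, b, c, e} | OUT={a, b, e, f}
  B3: | IN={a, b, e, f} | OUT={a, b, d, e}
  B4: | IN={a, d} | OUT={a, c, d}
  B5: | IN={a, c, d} | OUT={a, c, d}
  B6: | IN={a, c, d} | OUT={a, c, d, f}
  B7: | IN={a, c, d, f} | OUT={c, d, f}
  B8: | IN={c, d, f} | OUT={}

Merge at B2: OUT[B2] = IN[B0] ⊔ IN[B3] = {a, b, e, f}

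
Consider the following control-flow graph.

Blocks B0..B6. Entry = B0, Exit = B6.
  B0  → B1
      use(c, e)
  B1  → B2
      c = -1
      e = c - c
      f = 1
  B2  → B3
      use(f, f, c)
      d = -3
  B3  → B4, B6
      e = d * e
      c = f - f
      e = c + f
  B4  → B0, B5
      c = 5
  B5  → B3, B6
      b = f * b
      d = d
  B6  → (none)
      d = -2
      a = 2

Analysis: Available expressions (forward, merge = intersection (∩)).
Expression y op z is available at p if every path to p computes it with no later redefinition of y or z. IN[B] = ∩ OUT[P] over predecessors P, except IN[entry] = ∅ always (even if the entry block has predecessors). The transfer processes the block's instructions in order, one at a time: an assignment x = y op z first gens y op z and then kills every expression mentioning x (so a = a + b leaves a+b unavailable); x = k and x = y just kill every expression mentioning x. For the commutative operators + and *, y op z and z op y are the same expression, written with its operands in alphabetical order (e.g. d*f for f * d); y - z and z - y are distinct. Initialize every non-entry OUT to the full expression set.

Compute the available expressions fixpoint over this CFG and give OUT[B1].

Answer: {c-c}

Derivation:
Per-block solution:
  B0: | IN={} | OUT={}
  B1: | IN={} | OUT={c-c}
  B2: | IN={c-c} | OUT={c-c}
  B3: | IN={} | OUT={c+f, f-f}
  B4: | IN={c+f, f-f} | OUT={f-f}
  B5: | IN={f-f} | OUT={f-f}
  B6: | IN={f-f} | OUT={f-f}

Merge at B1: IN[B1] = OUT[B0] = {}
Applying B1's transfer function to that IN value gives OUT[B1] (row B1 above).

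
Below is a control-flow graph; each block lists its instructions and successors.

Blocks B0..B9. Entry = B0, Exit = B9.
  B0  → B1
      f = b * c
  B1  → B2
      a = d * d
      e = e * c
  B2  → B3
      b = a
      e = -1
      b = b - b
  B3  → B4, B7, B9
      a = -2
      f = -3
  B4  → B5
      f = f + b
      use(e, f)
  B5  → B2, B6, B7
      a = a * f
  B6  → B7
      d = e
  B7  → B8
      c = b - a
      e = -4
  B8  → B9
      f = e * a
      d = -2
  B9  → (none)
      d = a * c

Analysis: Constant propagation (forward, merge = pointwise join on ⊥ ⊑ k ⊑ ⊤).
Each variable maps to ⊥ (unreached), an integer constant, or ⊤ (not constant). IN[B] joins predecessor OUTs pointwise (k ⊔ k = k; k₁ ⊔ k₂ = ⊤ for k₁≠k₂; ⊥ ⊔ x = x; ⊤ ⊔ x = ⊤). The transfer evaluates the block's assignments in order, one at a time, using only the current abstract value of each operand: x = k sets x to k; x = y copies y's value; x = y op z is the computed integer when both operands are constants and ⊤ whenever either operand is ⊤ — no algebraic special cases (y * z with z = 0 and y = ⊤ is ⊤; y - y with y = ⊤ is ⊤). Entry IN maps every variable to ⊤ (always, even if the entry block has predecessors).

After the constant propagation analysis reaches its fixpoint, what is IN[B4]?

Per-block solution:
  B0: | IN=(all ⊤) | OUT=(all ⊤)
  B1: | IN=(all ⊤) | OUT=(all ⊤)
  B2: | IN=(all ⊤) | OUT={e:-1; rest ⊤}
  B3: | IN={e:-1; rest ⊤} | OUT={a:-2, e:-1, f:-3; rest ⊤}
  B4: | IN={a:-2, e:-1, f:-3; rest ⊤} | OUT={a:-2, e:-1; rest ⊤}
  B5: | IN={a:-2, e:-1; rest ⊤} | OUT={e:-1; rest ⊤}
  B6: | IN={e:-1; rest ⊤} | OUT={d:-1, e:-1; rest ⊤}
  B7: | IN={e:-1; rest ⊤} | OUT={e:-4; rest ⊤}
  B8: | IN={e:-4; rest ⊤} | OUT={d:-2, e:-4; rest ⊤}
  B9: | IN=(all ⊤) | OUT=(all ⊤)

Merge at B4: IN[B4] = OUT[B3] = {a: -2, b: ⊤, c: ⊤, d: ⊤, e: -1, f: -3}

Answer: {a: -2, b: ⊤, c: ⊤, d: ⊤, e: -1, f: -3}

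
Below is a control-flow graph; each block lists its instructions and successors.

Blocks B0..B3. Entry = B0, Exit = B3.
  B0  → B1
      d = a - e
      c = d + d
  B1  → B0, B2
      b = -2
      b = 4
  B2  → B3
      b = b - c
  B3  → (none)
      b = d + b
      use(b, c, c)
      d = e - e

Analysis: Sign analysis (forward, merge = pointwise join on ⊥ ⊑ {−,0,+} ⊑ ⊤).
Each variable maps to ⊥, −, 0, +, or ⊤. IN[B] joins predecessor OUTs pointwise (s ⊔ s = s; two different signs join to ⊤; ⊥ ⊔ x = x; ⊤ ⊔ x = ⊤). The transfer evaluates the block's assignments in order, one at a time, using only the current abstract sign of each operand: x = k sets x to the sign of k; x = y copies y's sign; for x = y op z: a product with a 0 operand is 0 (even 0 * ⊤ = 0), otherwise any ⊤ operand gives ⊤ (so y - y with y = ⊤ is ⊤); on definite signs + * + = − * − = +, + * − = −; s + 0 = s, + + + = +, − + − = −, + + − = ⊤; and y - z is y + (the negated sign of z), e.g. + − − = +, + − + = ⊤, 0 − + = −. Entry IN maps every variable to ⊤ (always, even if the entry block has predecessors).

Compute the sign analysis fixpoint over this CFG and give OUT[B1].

Answer: {a: ⊤, b: +, c: ⊤, d: ⊤, e: ⊤, f: ⊤}

Trace:
Converged values:
  B0: | IN=(all ⊤) | OUT=(all ⊤)
  B1: | IN=(all ⊤) | OUT={b:+; rest ⊤}
  B2: | IN={b:+; rest ⊤} | OUT=(all ⊤)
  B3: | IN=(all ⊤) | OUT=(all ⊤)

Merge at B1: IN[B1] = OUT[B0] = {a: ⊤, b: ⊤, c: ⊤, d: ⊤, e: ⊤, f: ⊤}
Applying B1's transfer function to that IN value gives OUT[B1] (row B1 above).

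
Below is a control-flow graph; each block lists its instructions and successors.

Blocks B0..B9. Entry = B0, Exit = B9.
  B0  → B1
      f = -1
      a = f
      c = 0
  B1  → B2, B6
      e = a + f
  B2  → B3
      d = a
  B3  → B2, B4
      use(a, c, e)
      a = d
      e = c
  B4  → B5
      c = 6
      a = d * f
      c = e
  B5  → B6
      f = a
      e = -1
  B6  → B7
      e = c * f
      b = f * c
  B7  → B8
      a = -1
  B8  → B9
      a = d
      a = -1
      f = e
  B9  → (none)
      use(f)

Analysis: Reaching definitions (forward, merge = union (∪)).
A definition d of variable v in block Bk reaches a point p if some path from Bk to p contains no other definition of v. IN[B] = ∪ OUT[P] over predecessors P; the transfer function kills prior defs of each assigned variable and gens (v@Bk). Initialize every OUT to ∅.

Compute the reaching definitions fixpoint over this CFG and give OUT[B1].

Converged values:
  B0: | IN={} | OUT={a@B0, c@B0, f@B0}
  B1: | IN={a@B0, c@B0, f@B0} | OUT={a@B0, c@B0, e@B1, f@B0}
  B2: | IN={a@B0, a@B3, c@B0, d@B2, e@B1, e@B3, f@B0} | OUT={a@B0, a@B3, c@B0, d@B2, e@B1, e@B3, f@B0}
  B3: | IN={a@B0, a@B3, c@B0, d@B2, e@B1, e@B3, f@B0} | OUT={a@B3, c@B0, d@B2, e@B3, f@B0}
  B4: | IN={a@B3, c@B0, d@B2, e@B3, f@B0} | OUT={a@B4, c@B4, d@B2, e@B3, f@B0}
  B5: | IN={a@B4, c@B4, d@B2, e@B3, f@B0} | OUT={a@B4, c@B4, d@B2, e@B5, f@B5}
  B6: | IN={a@B0, a@B4, c@B0, c@B4, d@B2, e@B1, e@B5, f@B0, f@B5} | OUT={a@B0, a@B4, b@B6, c@B0, c@B4, d@B2, e@B6, f@B0, f@B5}
  B7: | IN={a@B0, a@B4, b@B6, c@B0, c@B4, d@B2, e@B6, f@B0, f@B5} | OUT={a@B7, b@B6, c@B0, c@B4, d@B2, e@B6, f@B0, f@B5}
  B8: | IN={a@B7, b@B6, c@B0, c@B4, d@B2, e@B6, f@B0, f@B5} | OUT={a@B8, b@B6, c@B0, c@B4, d@B2, e@B6, f@B8}
  B9: | IN={a@B8, b@B6, c@B0, c@B4, d@B2, e@B6, f@B8} | OUT={a@B8, b@B6, c@B0, c@B4, d@B2, e@B6, f@B8}

Merge at B1: IN[B1] = OUT[B0] = {a@B0, c@B0, f@B0}
Applying B1's transfer function to that IN value gives OUT[B1] (row B1 above).

Answer: {a@B0, c@B0, e@B1, f@B0}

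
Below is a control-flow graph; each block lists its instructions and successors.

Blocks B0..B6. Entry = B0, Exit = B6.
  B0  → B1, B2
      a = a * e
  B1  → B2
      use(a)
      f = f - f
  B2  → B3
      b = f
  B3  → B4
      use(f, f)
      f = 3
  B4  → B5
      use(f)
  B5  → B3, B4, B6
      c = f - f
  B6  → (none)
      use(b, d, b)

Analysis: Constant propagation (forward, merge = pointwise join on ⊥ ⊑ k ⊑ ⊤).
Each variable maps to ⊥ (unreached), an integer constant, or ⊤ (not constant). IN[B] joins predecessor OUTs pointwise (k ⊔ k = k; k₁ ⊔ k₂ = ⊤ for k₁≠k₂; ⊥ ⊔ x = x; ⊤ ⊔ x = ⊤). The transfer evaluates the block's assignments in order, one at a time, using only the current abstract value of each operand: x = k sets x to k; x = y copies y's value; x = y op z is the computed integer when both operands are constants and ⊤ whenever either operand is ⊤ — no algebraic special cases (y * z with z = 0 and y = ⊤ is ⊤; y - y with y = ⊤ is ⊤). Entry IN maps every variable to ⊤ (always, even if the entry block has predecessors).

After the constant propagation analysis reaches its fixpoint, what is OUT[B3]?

Fixpoint table:
  B0:   IN=(all ⊤)   OUT=(all ⊤)
  B1:   IN=(all ⊤)   OUT=(all ⊤)
  B2:   IN=(all ⊤)   OUT=(all ⊤)
  B3:   IN=(all ⊤)   OUT={f:3; rest ⊤}
  B4:   IN={f:3; rest ⊤}   OUT={f:3; rest ⊤}
  B5:   IN={f:3; rest ⊤}   OUT={c:0, f:3; rest ⊤}
  B6:   IN={c:0, f:3; rest ⊤}   OUT={c:0, f:3; rest ⊤}

Merge at B3: IN[B3] = OUT[B2] ⊔ OUT[B5] = {a: ⊤, b: ⊤, c: ⊤, d: ⊤, e: ⊤, f: ⊤}
Applying B3's transfer function to that IN value gives OUT[B3] (row B3 above).

Answer: {a: ⊤, b: ⊤, c: ⊤, d: ⊤, e: ⊤, f: 3}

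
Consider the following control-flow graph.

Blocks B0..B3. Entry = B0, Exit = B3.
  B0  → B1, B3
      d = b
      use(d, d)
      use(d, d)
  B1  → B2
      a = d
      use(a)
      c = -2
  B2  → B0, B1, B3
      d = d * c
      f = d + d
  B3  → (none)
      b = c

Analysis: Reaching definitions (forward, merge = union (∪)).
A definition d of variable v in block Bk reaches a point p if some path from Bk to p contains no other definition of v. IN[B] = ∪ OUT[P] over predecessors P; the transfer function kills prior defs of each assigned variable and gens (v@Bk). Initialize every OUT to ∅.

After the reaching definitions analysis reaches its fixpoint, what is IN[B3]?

Answer: {a@B1, c@B1, d@B0, d@B2, f@B2}

Derivation:
Per-block solution:
  B0: | IN={a@B1, c@B1, d@B2, f@B2} | OUT={a@B1, c@B1, d@B0, f@B2}
  B1: | IN={a@B1, c@B1, d@B0, d@B2, f@B2} | OUT={a@B1, c@B1, d@B0, d@B2, f@B2}
  B2: | IN={a@B1, c@B1, d@B0, d@B2, f@B2} | OUT={a@B1, c@B1, d@B2, f@B2}
  B3: | IN={a@B1, c@B1, d@B0, d@B2, f@B2} | OUT={a@B1, b@B3, c@B1, d@B0, d@B2, f@B2}

Merge at B3: IN[B3] = OUT[B0] ⊔ OUT[B2] = {a@B1, c@B1, d@B0, d@B2, f@B2}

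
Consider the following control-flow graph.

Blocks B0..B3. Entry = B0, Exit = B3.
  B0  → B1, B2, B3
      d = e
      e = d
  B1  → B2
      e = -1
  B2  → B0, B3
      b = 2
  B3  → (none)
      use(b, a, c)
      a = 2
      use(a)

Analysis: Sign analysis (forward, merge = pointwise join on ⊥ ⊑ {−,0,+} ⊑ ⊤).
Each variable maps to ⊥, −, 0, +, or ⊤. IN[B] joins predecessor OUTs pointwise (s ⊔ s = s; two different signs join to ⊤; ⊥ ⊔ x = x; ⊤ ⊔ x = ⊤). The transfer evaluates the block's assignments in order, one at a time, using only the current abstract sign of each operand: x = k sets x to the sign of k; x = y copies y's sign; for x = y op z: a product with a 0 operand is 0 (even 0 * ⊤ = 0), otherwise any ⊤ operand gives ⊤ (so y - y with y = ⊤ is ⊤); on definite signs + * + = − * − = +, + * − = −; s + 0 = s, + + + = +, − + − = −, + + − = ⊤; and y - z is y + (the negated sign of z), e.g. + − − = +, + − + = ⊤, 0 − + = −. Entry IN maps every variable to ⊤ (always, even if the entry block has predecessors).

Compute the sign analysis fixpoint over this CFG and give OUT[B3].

Per-block solution:
  B0:   IN=(all ⊤)   OUT=(all ⊤)
  B1:   IN=(all ⊤)   OUT={e:-; rest ⊤}
  B2:   IN=(all ⊤)   OUT={b:+; rest ⊤}
  B3:   IN=(all ⊤)   OUT={a:+; rest ⊤}

Merge at B3: IN[B3] = OUT[B0] ⊔ OUT[B2] = {a: ⊤, b: ⊤, c: ⊤, d: ⊤, e: ⊤, f: ⊤}
Applying B3's transfer function to that IN value gives OUT[B3] (row B3 above).

Answer: {a: +, b: ⊤, c: ⊤, d: ⊤, e: ⊤, f: ⊤}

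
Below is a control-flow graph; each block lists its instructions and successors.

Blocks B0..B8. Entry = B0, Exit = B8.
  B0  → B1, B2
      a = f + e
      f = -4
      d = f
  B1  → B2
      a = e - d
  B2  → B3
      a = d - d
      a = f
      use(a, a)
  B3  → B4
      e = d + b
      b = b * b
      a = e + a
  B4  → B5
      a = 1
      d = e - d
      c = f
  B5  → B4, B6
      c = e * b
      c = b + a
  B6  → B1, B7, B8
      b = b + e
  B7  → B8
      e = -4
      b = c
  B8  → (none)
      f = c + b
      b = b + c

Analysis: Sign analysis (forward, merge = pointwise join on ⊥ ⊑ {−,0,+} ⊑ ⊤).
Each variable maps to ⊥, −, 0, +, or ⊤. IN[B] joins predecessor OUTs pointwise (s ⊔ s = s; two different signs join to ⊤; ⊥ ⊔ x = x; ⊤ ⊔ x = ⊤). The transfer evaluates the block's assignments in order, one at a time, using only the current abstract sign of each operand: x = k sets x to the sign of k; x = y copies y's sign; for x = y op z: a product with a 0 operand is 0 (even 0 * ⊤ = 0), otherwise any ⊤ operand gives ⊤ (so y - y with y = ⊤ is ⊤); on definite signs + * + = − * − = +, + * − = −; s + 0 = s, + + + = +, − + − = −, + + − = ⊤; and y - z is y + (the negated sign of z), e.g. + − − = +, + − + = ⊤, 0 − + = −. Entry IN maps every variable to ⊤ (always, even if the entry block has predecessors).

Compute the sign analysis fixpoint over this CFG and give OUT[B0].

Answer: {a: ⊤, b: ⊤, c: ⊤, d: -, e: ⊤, f: -}

Trace:
Converged values:
  B0:   IN=(all ⊤)   OUT={d:-, f:-; rest ⊤}
  B1:   IN={f:-; rest ⊤}   OUT={f:-; rest ⊤}
  B2:   IN={f:-; rest ⊤}   OUT={a:-, f:-; rest ⊤}
  B3:   IN={a:-, f:-; rest ⊤}   OUT={f:-; rest ⊤}
  B4:   IN={f:-; rest ⊤}   OUT={a:+, c:-, f:-; rest ⊤}
  B5:   IN={a:+, c:-, f:-; rest ⊤}   OUT={a:+, f:-; rest ⊤}
  B6:   IN={a:+, f:-; rest ⊤}   OUT={a:+, f:-; rest ⊤}
  B7:   IN={a:+, f:-; rest ⊤}   OUT={a:+, e:-, f:-; rest ⊤}
  B8:   IN={a:+, f:-; rest ⊤}   OUT={a:+; rest ⊤}

B0 is the boundary node: IN[B0] = {a: ⊤, b: ⊤, c: ⊤, d: ⊤, e: ⊤, f: ⊤}
Applying B0's transfer function to that IN value gives OUT[B0] (row B0 above).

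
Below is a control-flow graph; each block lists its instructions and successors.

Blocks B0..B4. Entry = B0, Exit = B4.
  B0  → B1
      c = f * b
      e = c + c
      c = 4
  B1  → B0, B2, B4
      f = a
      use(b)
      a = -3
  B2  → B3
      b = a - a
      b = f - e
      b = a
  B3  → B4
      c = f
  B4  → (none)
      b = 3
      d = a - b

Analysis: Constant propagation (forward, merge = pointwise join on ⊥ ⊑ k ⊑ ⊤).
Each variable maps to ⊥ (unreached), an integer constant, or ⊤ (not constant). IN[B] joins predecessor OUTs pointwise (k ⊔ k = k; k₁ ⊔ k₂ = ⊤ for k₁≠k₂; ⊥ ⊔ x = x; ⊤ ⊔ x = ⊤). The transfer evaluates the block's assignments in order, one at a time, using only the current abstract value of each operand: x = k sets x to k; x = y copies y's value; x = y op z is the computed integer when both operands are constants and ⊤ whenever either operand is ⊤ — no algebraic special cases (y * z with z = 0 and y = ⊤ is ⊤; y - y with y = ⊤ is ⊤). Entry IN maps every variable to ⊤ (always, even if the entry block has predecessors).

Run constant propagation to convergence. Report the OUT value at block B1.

Answer: {a: -3, b: ⊤, c: 4, d: ⊤, e: ⊤, f: ⊤}

Trace:
Converged values:
  B0:  IN=(all ⊤)  OUT={c:4; rest ⊤}
  B1:  IN={c:4; rest ⊤}  OUT={a:-3, c:4; rest ⊤}
  B2:  IN={a:-3, c:4; rest ⊤}  OUT={a:-3, b:-3, c:4; rest ⊤}
  B3:  IN={a:-3, b:-3, c:4; rest ⊤}  OUT={a:-3, b:-3; rest ⊤}
  B4:  IN={a:-3; rest ⊤}  OUT={a:-3, b:3, d:-6; rest ⊤}

Merge at B1: IN[B1] = OUT[B0] = {a: ⊤, b: ⊤, c: 4, d: ⊤, e: ⊤, f: ⊤}
Applying B1's transfer function to that IN value gives OUT[B1] (row B1 above).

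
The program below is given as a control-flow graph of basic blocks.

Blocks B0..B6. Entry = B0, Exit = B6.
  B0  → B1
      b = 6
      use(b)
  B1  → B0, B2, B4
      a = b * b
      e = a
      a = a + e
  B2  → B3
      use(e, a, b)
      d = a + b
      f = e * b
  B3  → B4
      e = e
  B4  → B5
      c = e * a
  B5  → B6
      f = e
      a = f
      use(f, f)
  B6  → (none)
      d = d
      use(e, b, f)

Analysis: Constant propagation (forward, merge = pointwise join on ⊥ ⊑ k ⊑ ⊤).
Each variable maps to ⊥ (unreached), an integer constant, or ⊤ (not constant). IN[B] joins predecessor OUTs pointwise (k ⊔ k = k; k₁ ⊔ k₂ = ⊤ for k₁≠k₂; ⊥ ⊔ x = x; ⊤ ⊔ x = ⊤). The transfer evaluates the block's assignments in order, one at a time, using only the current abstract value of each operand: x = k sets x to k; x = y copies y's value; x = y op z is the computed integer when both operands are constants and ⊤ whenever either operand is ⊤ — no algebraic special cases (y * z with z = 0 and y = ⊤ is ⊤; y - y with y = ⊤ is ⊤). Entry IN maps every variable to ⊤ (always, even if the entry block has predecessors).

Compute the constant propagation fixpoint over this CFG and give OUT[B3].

Answer: {a: 72, b: 6, c: ⊤, d: 78, e: 36, f: 216}

Trace:
Converged values:
  B0: | IN=(all ⊤) | OUT={b:6; rest ⊤}
  B1: | IN={b:6; rest ⊤} | OUT={a:72, b:6, e:36; rest ⊤}
  B2: | IN={a:72, b:6, e:36; rest ⊤} | OUT={a:72, b:6, d:78, e:36, f:216; rest ⊤}
  B3: | IN={a:72, b:6, d:78, e:36, f:216; rest ⊤} | OUT={a:72, b:6, d:78, e:36, f:216; rest ⊤}
  B4: | IN={a:72, b:6, e:36; rest ⊤} | OUT={a:72, b:6, c:2592, e:36; rest ⊤}
  B5: | IN={a:72, b:6, c:2592, e:36; rest ⊤} | OUT={a:36, b:6, c:2592, e:36, f:36; rest ⊤}
  B6: | IN={a:36, b:6, c:2592, e:36, f:36; rest ⊤} | OUT={a:36, b:6, c:2592, e:36, f:36; rest ⊤}

Merge at B3: IN[B3] = OUT[B2] = {a: 72, b: 6, c: ⊤, d: 78, e: 36, f: 216}
Applying B3's transfer function to that IN value gives OUT[B3] (row B3 above).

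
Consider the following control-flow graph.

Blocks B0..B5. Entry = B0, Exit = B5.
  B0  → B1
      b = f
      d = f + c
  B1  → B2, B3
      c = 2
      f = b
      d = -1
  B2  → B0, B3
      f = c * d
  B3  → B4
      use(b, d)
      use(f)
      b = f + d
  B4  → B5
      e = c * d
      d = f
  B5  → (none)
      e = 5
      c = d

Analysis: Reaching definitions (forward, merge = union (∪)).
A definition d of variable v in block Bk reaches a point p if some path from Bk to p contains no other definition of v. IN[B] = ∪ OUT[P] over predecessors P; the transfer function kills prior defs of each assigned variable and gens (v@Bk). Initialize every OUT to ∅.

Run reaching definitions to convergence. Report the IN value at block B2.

Fixpoint table:
  B0:   IN={b@B0, c@B1, d@B1, f@B2}   OUT={b@B0, c@B1, d@B0, f@B2}
  B1:   IN={b@B0, c@B1, d@B0, f@B2}   OUT={b@B0, c@B1, d@B1, f@B1}
  B2:   IN={b@B0, c@B1, d@B1, f@B1}   OUT={b@B0, c@B1, d@B1, f@B2}
  B3:   IN={b@B0, c@B1, d@B1, f@B1, f@B2}   OUT={b@B3, c@B1, d@B1, f@B1, f@B2}
  B4:   IN={b@B3, c@B1, d@B1, f@B1, f@B2}   OUT={b@B3, c@B1, d@B4, e@B4, f@B1, f@B2}
  B5:   IN={b@B3, c@B1, d@B4, e@B4, f@B1, f@B2}   OUT={b@B3, c@B5, d@B4, e@B5, f@B1, f@B2}

Merge at B2: IN[B2] = OUT[B1] = {b@B0, c@B1, d@B1, f@B1}

Answer: {b@B0, c@B1, d@B1, f@B1}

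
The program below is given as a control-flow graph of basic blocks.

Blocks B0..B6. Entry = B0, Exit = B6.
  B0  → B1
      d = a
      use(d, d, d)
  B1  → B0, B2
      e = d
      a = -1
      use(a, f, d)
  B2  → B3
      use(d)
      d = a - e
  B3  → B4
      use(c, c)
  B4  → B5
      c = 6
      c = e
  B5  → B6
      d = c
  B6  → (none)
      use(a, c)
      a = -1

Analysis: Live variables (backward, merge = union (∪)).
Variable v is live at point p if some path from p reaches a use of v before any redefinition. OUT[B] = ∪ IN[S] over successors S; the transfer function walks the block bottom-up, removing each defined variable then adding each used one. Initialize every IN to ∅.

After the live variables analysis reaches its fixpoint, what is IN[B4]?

Converged values:
  B0: | IN={a, c, f} | OUT={c, d, f}
  B1: | IN={c, d, f} | OUT={a, c, d, e, f}
  B2: | IN={a, c, d, e} | OUT={a, c, e}
  B3: | IN={a, c, e} | OUT={a, e}
  B4: | IN={a, e} | OUT={a, c}
  B5: | IN={a, c} | OUT={a, c}
  B6: | IN={a, c} | OUT={}

Merge at B4: OUT[B4] = IN[B5] = {a, c}
Applying B4's transfer function to that OUT value gives IN[B4] (row B4 above).

Answer: {a, e}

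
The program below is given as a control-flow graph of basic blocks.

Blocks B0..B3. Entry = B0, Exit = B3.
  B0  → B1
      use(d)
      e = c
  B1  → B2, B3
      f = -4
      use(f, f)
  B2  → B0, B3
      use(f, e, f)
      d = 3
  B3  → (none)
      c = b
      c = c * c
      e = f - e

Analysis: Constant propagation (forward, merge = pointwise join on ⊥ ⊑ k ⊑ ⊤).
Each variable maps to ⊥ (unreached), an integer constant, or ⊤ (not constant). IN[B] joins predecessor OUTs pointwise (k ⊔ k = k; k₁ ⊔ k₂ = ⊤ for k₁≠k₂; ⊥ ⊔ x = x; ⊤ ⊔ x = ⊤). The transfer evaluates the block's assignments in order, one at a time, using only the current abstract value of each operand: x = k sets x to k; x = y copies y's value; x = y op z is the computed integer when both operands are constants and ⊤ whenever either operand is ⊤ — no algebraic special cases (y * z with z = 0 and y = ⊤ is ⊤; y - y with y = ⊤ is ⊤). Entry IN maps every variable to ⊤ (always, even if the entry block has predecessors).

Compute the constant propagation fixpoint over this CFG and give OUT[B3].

Fixpoint table:
  B0:   IN=(all ⊤)   OUT=(all ⊤)
  B1:   IN=(all ⊤)   OUT={f:-4; rest ⊤}
  B2:   IN={f:-4; rest ⊤}   OUT={d:3, f:-4; rest ⊤}
  B3:   IN={f:-4; rest ⊤}   OUT={f:-4; rest ⊤}

Merge at B3: IN[B3] = OUT[B1] ⊔ OUT[B2] = {a: ⊤, b: ⊤, c: ⊤, d: ⊤, e: ⊤, f: -4}
Applying B3's transfer function to that IN value gives OUT[B3] (row B3 above).

Answer: {a: ⊤, b: ⊤, c: ⊤, d: ⊤, e: ⊤, f: -4}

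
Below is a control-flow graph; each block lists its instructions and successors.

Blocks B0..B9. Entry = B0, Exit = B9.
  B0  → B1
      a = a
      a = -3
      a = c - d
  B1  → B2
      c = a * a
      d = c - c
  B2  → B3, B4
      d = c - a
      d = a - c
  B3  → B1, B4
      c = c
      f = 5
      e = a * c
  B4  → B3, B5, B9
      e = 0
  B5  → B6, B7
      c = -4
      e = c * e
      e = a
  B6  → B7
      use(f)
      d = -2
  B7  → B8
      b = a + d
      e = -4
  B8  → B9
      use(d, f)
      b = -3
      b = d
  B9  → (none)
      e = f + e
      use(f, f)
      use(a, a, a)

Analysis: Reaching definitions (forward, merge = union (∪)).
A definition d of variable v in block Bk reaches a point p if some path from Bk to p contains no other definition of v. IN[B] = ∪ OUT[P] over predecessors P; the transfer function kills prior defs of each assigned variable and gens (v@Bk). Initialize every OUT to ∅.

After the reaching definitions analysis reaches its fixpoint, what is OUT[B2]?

Answer: {a@B0, c@B1, d@B2, e@B3, f@B3}

Derivation:
Converged values:
  B0:   IN={}   OUT={a@B0}
  B1:   IN={a@B0, c@B3, d@B2, e@B3, f@B3}   OUT={a@B0, c@B1, d@B1, e@B3, f@B3}
  B2:   IN={a@B0, c@B1, d@B1, e@B3, f@B3}   OUT={a@B0, c@B1, d@B2, e@B3, f@B3}
  B3:   IN={a@B0, c@B1, c@B3, d@B2, e@B3, e@B4, f@B3}   OUT={a@B0, c@B3, d@B2, e@B3, f@B3}
  B4:   IN={a@B0, c@B1, c@B3, d@B2, e@B3, f@B3}   OUT={a@B0, c@B1, c@B3, d@B2, e@B4, f@B3}
  B5:   IN={a@B0, c@B1, c@B3, d@B2, e@B4, f@B3}   OUT={a@B0, c@B5, d@B2, e@B5, f@B3}
  B6:   IN={a@B0, c@B5, d@B2, e@B5, f@B3}   OUT={a@B0, c@B5, d@B6, e@B5, f@B3}
  B7:   IN={a@B0, c@B5, d@B2, d@B6, e@B5, f@B3}   OUT={a@B0, b@B7, c@B5, d@B2, d@B6, e@B7, f@B3}
  B8:   IN={a@B0, b@B7, c@B5, d@B2, d@B6, e@B7, f@B3}   OUT={a@B0, b@B8, c@B5, d@B2, d@B6, e@B7, f@B3}
  B9:   IN={a@B0, b@B8, c@B1, c@B3, c@B5, d@B2, d@B6, e@B4, e@B7, f@B3}   OUT={a@B0, b@B8, c@B1, c@B3, c@B5, d@B2, d@B6, e@B9, f@B3}

Merge at B2: IN[B2] = OUT[B1] = {a@B0, c@B1, d@B1, e@B3, f@B3}
Applying B2's transfer function to that IN value gives OUT[B2] (row B2 above).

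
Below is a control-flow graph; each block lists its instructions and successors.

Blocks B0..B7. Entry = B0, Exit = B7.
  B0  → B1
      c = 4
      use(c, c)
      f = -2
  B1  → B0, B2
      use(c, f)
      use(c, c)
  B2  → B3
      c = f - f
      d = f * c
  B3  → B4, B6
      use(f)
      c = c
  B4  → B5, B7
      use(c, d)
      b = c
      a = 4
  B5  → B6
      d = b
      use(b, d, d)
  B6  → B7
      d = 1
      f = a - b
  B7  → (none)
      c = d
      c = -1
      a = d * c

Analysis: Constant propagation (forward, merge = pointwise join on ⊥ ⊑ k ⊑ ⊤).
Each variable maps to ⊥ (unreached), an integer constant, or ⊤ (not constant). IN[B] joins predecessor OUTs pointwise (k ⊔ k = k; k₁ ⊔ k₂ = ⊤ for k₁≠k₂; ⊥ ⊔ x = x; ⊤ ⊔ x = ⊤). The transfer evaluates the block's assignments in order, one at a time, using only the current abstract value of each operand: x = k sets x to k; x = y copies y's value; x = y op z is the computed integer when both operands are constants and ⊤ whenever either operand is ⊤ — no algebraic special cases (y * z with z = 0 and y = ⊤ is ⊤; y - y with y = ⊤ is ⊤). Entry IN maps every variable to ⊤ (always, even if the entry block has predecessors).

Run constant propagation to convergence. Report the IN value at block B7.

Answer: {a: ⊤, b: ⊤, c: 0, d: ⊤, e: ⊤, f: ⊤}

Trace:
Per-block solution:
  B0: | IN=(all ⊤) | OUT={c:4, f:-2; rest ⊤}
  B1: | IN={c:4, f:-2; rest ⊤} | OUT={c:4, f:-2; rest ⊤}
  B2: | IN={c:4, f:-2; rest ⊤} | OUT={c:0, d:0, f:-2; rest ⊤}
  B3: | IN={c:0, d:0, f:-2; rest ⊤} | OUT={c:0, d:0, f:-2; rest ⊤}
  B4: | IN={c:0, d:0, f:-2; rest ⊤} | OUT={a:4, b:0, c:0, d:0, f:-2; rest ⊤}
  B5: | IN={a:4, b:0, c:0, d:0, f:-2; rest ⊤} | OUT={a:4, b:0, c:0, d:0, f:-2; rest ⊤}
  B6: | IN={c:0, d:0, f:-2; rest ⊤} | OUT={c:0, d:1; rest ⊤}
  B7: | IN={c:0; rest ⊤} | OUT={c:-1; rest ⊤}

Merge at B7: IN[B7] = OUT[B4] ⊔ OUT[B6] = {a: ⊤, b: ⊤, c: 0, d: ⊤, e: ⊤, f: ⊤}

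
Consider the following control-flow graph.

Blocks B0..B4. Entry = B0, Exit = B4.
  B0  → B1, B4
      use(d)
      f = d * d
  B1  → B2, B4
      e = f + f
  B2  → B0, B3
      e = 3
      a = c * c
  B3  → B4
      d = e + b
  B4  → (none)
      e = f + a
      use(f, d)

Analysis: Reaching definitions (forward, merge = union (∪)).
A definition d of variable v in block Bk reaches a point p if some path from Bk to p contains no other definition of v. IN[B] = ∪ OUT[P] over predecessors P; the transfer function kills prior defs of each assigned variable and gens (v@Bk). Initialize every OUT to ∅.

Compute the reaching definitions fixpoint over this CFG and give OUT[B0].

Answer: {a@B2, e@B2, f@B0}

Working:
Per-block solution:
  B0:  IN={a@B2, e@B2, f@B0}  OUT={a@B2, e@B2, f@B0}
  B1:  IN={a@B2, e@B2, f@B0}  OUT={a@B2, e@B1, f@B0}
  B2:  IN={a@B2, e@B1, f@B0}  OUT={a@B2, e@B2, f@B0}
  B3:  IN={a@B2, e@B2, f@B0}  OUT={a@B2, d@B3, e@B2, f@B0}
  B4:  IN={a@B2, d@B3, e@B1, e@B2, f@B0}  OUT={a@B2, d@B3, e@B4, f@B0}

Merge at B0 (entry node, so the boundary value {} is joined with the incoming edge(s)): IN[B0] = {} ⊔ OUT[B2] = {a@B2, e@B2, f@B0}
Applying B0's transfer function to that IN value gives OUT[B0] (row B0 above).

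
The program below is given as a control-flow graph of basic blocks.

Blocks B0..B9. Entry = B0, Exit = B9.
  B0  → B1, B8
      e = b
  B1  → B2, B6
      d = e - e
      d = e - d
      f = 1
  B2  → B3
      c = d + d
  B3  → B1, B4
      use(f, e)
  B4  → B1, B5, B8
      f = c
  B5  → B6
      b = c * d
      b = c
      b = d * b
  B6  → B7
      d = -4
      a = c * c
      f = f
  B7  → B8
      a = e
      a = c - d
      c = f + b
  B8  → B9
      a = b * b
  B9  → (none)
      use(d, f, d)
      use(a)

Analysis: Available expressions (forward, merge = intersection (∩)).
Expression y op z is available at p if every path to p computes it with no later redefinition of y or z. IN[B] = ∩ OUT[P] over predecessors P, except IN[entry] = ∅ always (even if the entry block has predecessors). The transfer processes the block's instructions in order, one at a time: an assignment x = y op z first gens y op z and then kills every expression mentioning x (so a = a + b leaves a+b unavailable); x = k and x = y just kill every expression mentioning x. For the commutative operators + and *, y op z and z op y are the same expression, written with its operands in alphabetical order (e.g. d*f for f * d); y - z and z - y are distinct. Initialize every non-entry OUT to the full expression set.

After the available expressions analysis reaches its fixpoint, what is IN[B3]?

Answer: {d+d, e-e}

Derivation:
Converged values:
  B0: | IN={} | OUT={}
  B1: | IN={} | OUT={e-e}
  B2: | IN={e-e} | OUT={d+d, e-e}
  B3: | IN={d+d, e-e} | OUT={d+d, e-e}
  B4: | IN={d+d, e-e} | OUT={d+d, e-e}
  B5: | IN={d+d, e-e} | OUT={c*d, d+d, e-e}
  B6: | IN={e-e} | OUT={c*c, e-e}
  B7: | IN={c*c, e-e} | OUT={b+f, e-e}
  B8: | IN={} | OUT={b*b}
  B9: | IN={b*b} | OUT={b*b}

Merge at B3: IN[B3] = OUT[B2] = {d+d, e-e}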